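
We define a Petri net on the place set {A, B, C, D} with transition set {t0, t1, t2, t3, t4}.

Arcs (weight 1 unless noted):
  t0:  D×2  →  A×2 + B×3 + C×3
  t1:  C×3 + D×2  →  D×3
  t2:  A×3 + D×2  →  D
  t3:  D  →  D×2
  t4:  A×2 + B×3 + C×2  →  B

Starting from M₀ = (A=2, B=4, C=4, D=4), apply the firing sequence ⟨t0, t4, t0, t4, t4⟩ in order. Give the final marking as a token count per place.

(A=0, B=4, C=4, D=0)

step 1: fire t0:  (A=2, B=4, C=4, D=4) → (A=4, B=7, C=7, D=2)
step 2: fire t4:  (A=4, B=7, C=7, D=2) → (A=2, B=5, C=5, D=2)
step 3: fire t0:  (A=2, B=5, C=5, D=2) → (A=4, B=8, C=8, D=0)
step 4: fire t4:  (A=4, B=8, C=8, D=0) → (A=2, B=6, C=6, D=0)
step 5: fire t4:  (A=2, B=6, C=6, D=0) → (A=0, B=4, C=4, D=0)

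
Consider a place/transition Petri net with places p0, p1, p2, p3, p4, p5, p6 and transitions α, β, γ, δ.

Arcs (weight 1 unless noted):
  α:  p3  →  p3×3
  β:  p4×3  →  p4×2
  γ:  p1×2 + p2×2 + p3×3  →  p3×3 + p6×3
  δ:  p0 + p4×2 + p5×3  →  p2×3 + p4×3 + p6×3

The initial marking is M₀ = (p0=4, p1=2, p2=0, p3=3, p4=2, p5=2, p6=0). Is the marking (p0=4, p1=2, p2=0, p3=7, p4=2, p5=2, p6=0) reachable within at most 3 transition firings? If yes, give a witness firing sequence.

YES — reachable via ⟨α, α⟩ (2 firings)

step 1: fire α:  (p0=4, p1=2, p2=0, p3=3, p4=2, p5=2, p6=0) → (p0=4, p1=2, p2=0, p3=5, p4=2, p5=2, p6=0)
step 2: fire α:  (p0=4, p1=2, p2=0, p3=5, p4=2, p5=2, p6=0) → (p0=4, p1=2, p2=0, p3=7, p4=2, p5=2, p6=0)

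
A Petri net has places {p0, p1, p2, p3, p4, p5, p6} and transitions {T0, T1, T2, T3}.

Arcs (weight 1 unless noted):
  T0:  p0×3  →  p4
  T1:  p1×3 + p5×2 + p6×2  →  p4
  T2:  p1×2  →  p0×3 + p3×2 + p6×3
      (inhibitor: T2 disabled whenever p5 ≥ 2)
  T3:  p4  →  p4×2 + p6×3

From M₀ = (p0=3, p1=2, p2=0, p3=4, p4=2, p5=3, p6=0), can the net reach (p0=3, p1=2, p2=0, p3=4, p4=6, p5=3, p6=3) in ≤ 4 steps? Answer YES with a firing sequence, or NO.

NO — not reachable within 4 firings

depth 0: 1 marking
depth 1: 3 markings reached so far
depth 2: 5 markings reached so far
depth 3: 7 markings reached so far
depth 4: 9 markings reached so far
target is not among the 9 markings reachable within 4 steps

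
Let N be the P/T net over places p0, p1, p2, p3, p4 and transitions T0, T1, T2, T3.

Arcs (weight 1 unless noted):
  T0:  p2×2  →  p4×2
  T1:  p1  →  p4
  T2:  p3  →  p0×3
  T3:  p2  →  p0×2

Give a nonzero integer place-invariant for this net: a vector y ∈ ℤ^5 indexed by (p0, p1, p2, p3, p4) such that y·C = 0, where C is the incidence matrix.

Incidence matrix C (rows=places, cols=transitions):
       T0   T1   T2   T3
   p0   0    0    3    2
   p1   0   -1    0    0
   p2  -2    0    0   -1
   p3   0    0   -1    0
   p4   2    1    0    0

Candidate y = [1, 2, 2, 3, 2]; check y·C column-wise:
  col T0: 1·0 + 2·0 + 2·-2 + 3·0 + 2·2 = 0
  col T1: 1·0 + 2·-1 + 2·0 + 3·0 + 2·1 = 0
  col T2: 1·3 + 2·0 + 2·0 + 3·-1 + 2·0 = 0
  col T3: 1·2 + 2·0 + 2·-1 + 3·0 + 2·0 = 0

y = (p0:1, p1:2, p2:2, p3:3, p4:2)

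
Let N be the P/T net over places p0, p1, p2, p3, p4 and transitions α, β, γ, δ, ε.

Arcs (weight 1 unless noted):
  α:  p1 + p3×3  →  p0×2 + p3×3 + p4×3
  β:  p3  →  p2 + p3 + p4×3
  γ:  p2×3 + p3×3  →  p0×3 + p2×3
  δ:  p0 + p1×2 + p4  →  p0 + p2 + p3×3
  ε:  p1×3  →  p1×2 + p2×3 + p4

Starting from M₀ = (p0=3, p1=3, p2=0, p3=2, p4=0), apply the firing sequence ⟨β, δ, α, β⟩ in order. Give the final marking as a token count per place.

(p0=5, p1=0, p2=3, p3=5, p4=8)

step 1: fire β:  (p0=3, p1=3, p2=0, p3=2, p4=0) → (p0=3, p1=3, p2=1, p3=2, p4=3)
step 2: fire δ:  (p0=3, p1=3, p2=1, p3=2, p4=3) → (p0=3, p1=1, p2=2, p3=5, p4=2)
step 3: fire α:  (p0=3, p1=1, p2=2, p3=5, p4=2) → (p0=5, p1=0, p2=2, p3=5, p4=5)
step 4: fire β:  (p0=5, p1=0, p2=2, p3=5, p4=5) → (p0=5, p1=0, p2=3, p3=5, p4=8)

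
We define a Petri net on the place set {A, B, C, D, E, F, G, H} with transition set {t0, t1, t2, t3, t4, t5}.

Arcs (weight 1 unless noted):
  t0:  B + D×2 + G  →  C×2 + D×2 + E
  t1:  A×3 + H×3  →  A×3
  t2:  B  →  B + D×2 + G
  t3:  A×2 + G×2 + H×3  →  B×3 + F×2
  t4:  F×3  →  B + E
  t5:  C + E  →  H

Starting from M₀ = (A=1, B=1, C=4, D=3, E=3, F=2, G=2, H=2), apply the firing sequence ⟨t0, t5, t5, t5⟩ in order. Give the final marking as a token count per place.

(A=1, B=0, C=3, D=3, E=1, F=2, G=1, H=5)

step 1: fire t0:  (A=1, B=1, C=4, D=3, E=3, F=2, G=2, H=2) → (A=1, B=0, C=6, D=3, E=4, F=2, G=1, H=2)
step 2: fire t5:  (A=1, B=0, C=6, D=3, E=4, F=2, G=1, H=2) → (A=1, B=0, C=5, D=3, E=3, F=2, G=1, H=3)
step 3: fire t5:  (A=1, B=0, C=5, D=3, E=3, F=2, G=1, H=3) → (A=1, B=0, C=4, D=3, E=2, F=2, G=1, H=4)
step 4: fire t5:  (A=1, B=0, C=4, D=3, E=2, F=2, G=1, H=4) → (A=1, B=0, C=3, D=3, E=1, F=2, G=1, H=5)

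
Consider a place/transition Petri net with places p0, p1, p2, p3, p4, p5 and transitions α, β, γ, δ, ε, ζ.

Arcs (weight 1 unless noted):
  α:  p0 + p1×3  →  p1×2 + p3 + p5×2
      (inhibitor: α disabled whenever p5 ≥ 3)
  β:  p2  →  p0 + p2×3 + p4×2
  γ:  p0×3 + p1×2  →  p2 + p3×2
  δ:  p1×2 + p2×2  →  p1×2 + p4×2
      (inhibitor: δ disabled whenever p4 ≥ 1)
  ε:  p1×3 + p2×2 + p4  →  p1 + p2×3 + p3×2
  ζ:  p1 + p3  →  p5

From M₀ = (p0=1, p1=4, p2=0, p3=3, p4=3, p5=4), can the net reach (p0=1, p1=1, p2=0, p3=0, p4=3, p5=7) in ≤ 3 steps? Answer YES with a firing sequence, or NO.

step 1: fire ζ:  (p0=1, p1=4, p2=0, p3=3, p4=3, p5=4) → (p0=1, p1=3, p2=0, p3=2, p4=3, p5=5)
step 2: fire ζ:  (p0=1, p1=3, p2=0, p3=2, p4=3, p5=5) → (p0=1, p1=2, p2=0, p3=1, p4=3, p5=6)
step 3: fire ζ:  (p0=1, p1=2, p2=0, p3=1, p4=3, p5=6) → (p0=1, p1=1, p2=0, p3=0, p4=3, p5=7)

YES — reachable via ⟨ζ, ζ, ζ⟩ (3 firings)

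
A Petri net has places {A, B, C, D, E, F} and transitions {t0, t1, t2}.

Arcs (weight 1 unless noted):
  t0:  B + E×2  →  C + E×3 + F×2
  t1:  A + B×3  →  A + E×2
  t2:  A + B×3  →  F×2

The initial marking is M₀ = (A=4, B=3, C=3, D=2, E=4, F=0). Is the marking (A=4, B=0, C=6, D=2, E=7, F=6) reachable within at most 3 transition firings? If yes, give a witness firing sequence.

step 1: fire t0:  (A=4, B=3, C=3, D=2, E=4, F=0) → (A=4, B=2, C=4, D=2, E=5, F=2)
step 2: fire t0:  (A=4, B=2, C=4, D=2, E=5, F=2) → (A=4, B=1, C=5, D=2, E=6, F=4)
step 3: fire t0:  (A=4, B=1, C=5, D=2, E=6, F=4) → (A=4, B=0, C=6, D=2, E=7, F=6)

YES — reachable via ⟨t0, t0, t0⟩ (3 firings)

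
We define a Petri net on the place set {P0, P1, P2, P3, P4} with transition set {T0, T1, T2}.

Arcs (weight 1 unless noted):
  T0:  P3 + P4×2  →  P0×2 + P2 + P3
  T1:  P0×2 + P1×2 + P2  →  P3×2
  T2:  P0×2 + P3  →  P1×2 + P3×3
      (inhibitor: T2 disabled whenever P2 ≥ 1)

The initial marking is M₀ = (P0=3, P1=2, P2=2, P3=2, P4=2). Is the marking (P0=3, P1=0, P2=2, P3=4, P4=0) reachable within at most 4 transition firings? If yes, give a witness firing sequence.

step 1: fire T0:  (P0=3, P1=2, P2=2, P3=2, P4=2) → (P0=5, P1=2, P2=3, P3=2, P4=0)
step 2: fire T1:  (P0=5, P1=2, P2=3, P3=2, P4=0) → (P0=3, P1=0, P2=2, P3=4, P4=0)

YES — reachable via ⟨T0, T1⟩ (2 firings)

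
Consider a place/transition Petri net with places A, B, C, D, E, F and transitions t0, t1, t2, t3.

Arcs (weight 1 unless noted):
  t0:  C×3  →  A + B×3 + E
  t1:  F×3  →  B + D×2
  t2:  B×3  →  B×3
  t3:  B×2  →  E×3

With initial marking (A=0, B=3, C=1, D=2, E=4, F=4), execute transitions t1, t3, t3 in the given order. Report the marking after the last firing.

(A=0, B=0, C=1, D=4, E=10, F=1)

step 1: fire t1:  (A=0, B=3, C=1, D=2, E=4, F=4) → (A=0, B=4, C=1, D=4, E=4, F=1)
step 2: fire t3:  (A=0, B=4, C=1, D=4, E=4, F=1) → (A=0, B=2, C=1, D=4, E=7, F=1)
step 3: fire t3:  (A=0, B=2, C=1, D=4, E=7, F=1) → (A=0, B=0, C=1, D=4, E=10, F=1)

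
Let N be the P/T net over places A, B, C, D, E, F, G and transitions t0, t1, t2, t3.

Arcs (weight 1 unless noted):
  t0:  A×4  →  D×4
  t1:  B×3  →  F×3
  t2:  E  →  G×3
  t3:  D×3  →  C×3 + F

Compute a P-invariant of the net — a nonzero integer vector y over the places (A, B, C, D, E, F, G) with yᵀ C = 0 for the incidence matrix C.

Incidence matrix C (rows=places, cols=transitions):
       t0   t1   t2   t3
    A  -4    0    0    0
    B   0   -3    0    0
    C   0    0    0    3
    D   4    0    0   -3
    E   0    0   -1    0
    F   0    3    0    1
    G   0    0    3    0

Candidate y = [1, 0, 1, 1, 0, 0, 0]; check y·C column-wise:
  col t0: 1·-4 + 1·0 + 1·4 = 0
  col t1: 1·0 + 0·-3 + 1·0 + 1·0 + 0·3 = 0
  col t2: 1·0 + 1·0 + 1·0 + 0·-1 + 0·3 = 0
  col t3: 1·0 + 1·3 + 1·-3 + 0·1 = 0

y = (A:1, B:0, C:1, D:1, E:0, F:0, G:0)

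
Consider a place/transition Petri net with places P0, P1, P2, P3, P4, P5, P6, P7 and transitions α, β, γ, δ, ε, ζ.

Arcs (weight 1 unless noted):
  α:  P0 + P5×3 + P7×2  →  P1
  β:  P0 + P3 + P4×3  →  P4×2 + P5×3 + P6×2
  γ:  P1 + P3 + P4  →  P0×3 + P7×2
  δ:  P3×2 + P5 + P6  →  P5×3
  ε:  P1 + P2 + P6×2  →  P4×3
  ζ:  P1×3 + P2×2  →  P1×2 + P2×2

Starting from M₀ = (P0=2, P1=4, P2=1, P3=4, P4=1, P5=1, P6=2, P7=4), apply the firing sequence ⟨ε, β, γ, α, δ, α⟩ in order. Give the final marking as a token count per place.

(P0=2, P1=4, P2=0, P3=0, P4=2, P5=0, P6=1, P7=2)

step 1: fire ε:  (P0=2, P1=4, P2=1, P3=4, P4=1, P5=1, P6=2, P7=4) → (P0=2, P1=3, P2=0, P3=4, P4=4, P5=1, P6=0, P7=4)
step 2: fire β:  (P0=2, P1=3, P2=0, P3=4, P4=4, P5=1, P6=0, P7=4) → (P0=1, P1=3, P2=0, P3=3, P4=3, P5=4, P6=2, P7=4)
step 3: fire γ:  (P0=1, P1=3, P2=0, P3=3, P4=3, P5=4, P6=2, P7=4) → (P0=4, P1=2, P2=0, P3=2, P4=2, P5=4, P6=2, P7=6)
step 4: fire α:  (P0=4, P1=2, P2=0, P3=2, P4=2, P5=4, P6=2, P7=6) → (P0=3, P1=3, P2=0, P3=2, P4=2, P5=1, P6=2, P7=4)
step 5: fire δ:  (P0=3, P1=3, P2=0, P3=2, P4=2, P5=1, P6=2, P7=4) → (P0=3, P1=3, P2=0, P3=0, P4=2, P5=3, P6=1, P7=4)
step 6: fire α:  (P0=3, P1=3, P2=0, P3=0, P4=2, P5=3, P6=1, P7=4) → (P0=2, P1=4, P2=0, P3=0, P4=2, P5=0, P6=1, P7=2)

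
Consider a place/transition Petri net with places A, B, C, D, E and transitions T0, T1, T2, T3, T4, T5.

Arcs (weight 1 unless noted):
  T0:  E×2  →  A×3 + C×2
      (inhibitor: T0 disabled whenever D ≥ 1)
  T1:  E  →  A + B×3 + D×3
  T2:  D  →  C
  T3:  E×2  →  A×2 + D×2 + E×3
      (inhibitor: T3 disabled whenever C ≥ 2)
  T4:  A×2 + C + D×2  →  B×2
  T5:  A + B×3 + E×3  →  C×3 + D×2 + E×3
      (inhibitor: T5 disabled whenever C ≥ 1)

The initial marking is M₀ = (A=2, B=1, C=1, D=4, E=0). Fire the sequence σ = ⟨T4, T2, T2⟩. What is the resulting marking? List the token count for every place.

step 1: fire T4:  (A=2, B=1, C=1, D=4, E=0) → (A=0, B=3, C=0, D=2, E=0)
step 2: fire T2:  (A=0, B=3, C=0, D=2, E=0) → (A=0, B=3, C=1, D=1, E=0)
step 3: fire T2:  (A=0, B=3, C=1, D=1, E=0) → (A=0, B=3, C=2, D=0, E=0)

(A=0, B=3, C=2, D=0, E=0)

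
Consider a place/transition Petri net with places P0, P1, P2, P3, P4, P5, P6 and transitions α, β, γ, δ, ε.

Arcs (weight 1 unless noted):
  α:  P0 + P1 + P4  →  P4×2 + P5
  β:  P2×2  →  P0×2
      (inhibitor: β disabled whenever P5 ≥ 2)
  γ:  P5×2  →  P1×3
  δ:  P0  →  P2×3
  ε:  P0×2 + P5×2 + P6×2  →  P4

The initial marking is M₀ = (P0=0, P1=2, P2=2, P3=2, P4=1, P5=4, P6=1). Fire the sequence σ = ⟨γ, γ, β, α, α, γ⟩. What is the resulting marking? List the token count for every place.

(P0=0, P1=9, P2=0, P3=2, P4=3, P5=0, P6=1)

step 1: fire γ:  (P0=0, P1=2, P2=2, P3=2, P4=1, P5=4, P6=1) → (P0=0, P1=5, P2=2, P3=2, P4=1, P5=2, P6=1)
step 2: fire γ:  (P0=0, P1=5, P2=2, P3=2, P4=1, P5=2, P6=1) → (P0=0, P1=8, P2=2, P3=2, P4=1, P5=0, P6=1)
step 3: fire β:  (P0=0, P1=8, P2=2, P3=2, P4=1, P5=0, P6=1) → (P0=2, P1=8, P2=0, P3=2, P4=1, P5=0, P6=1)
step 4: fire α:  (P0=2, P1=8, P2=0, P3=2, P4=1, P5=0, P6=1) → (P0=1, P1=7, P2=0, P3=2, P4=2, P5=1, P6=1)
step 5: fire α:  (P0=1, P1=7, P2=0, P3=2, P4=2, P5=1, P6=1) → (P0=0, P1=6, P2=0, P3=2, P4=3, P5=2, P6=1)
step 6: fire γ:  (P0=0, P1=6, P2=0, P3=2, P4=3, P5=2, P6=1) → (P0=0, P1=9, P2=0, P3=2, P4=3, P5=0, P6=1)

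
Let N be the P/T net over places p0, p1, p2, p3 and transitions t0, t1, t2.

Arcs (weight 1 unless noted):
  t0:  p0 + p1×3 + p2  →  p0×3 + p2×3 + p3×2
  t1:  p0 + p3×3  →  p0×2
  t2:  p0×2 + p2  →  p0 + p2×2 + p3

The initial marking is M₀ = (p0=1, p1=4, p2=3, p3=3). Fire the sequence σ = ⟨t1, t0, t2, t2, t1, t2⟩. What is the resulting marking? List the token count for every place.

(p0=2, p1=1, p2=8, p3=2)

step 1: fire t1:  (p0=1, p1=4, p2=3, p3=3) → (p0=2, p1=4, p2=3, p3=0)
step 2: fire t0:  (p0=2, p1=4, p2=3, p3=0) → (p0=4, p1=1, p2=5, p3=2)
step 3: fire t2:  (p0=4, p1=1, p2=5, p3=2) → (p0=3, p1=1, p2=6, p3=3)
step 4: fire t2:  (p0=3, p1=1, p2=6, p3=3) → (p0=2, p1=1, p2=7, p3=4)
step 5: fire t1:  (p0=2, p1=1, p2=7, p3=4) → (p0=3, p1=1, p2=7, p3=1)
step 6: fire t2:  (p0=3, p1=1, p2=7, p3=1) → (p0=2, p1=1, p2=8, p3=2)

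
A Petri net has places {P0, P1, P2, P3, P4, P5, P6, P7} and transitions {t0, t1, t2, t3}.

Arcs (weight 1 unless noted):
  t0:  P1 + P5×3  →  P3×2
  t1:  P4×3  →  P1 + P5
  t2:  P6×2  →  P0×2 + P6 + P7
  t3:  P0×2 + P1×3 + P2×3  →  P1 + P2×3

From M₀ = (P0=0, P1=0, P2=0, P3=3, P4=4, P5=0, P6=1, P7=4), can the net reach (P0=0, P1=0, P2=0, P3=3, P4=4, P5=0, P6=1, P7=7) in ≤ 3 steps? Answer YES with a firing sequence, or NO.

depth 0: 1 marking
depth 1: 2 markings reached so far
depth 2: 2 markings reached so far
(frontier empty at depth 2; search complete)
target is not among the 2 markings reachable within 3 steps

NO — not reachable within 3 firings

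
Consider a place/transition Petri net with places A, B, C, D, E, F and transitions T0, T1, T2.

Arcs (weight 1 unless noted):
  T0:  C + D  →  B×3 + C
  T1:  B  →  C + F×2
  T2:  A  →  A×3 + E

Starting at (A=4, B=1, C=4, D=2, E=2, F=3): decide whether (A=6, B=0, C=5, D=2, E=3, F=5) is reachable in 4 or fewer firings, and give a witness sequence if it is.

step 1: fire T1:  (A=4, B=1, C=4, D=2, E=2, F=3) → (A=4, B=0, C=5, D=2, E=2, F=5)
step 2: fire T2:  (A=4, B=0, C=5, D=2, E=2, F=5) → (A=6, B=0, C=5, D=2, E=3, F=5)

YES — reachable via ⟨T1, T2⟩ (2 firings)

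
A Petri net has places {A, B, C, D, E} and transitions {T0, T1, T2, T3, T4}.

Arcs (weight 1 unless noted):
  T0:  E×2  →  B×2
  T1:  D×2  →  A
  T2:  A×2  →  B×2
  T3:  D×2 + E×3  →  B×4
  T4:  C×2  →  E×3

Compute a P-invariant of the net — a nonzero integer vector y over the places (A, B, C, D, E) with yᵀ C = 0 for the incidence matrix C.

Incidence matrix C (rows=places, cols=transitions):
       T0   T1   T2   T3   T4
    A   0    1   -2    0    0
    B   2    0    2    4    0
    C   0    0    0    0   -2
    D   0   -2    0   -2    0
    E  -2    0    0   -3    3

Candidate y = [2, 2, 3, 1, 2]; check y·C column-wise:
  col T0: 2·0 + 2·2 + 3·0 + 1·0 + 2·-2 = 0
  col T1: 2·1 + 2·0 + 3·0 + 1·-2 + 2·0 = 0
  col T2: 2·-2 + 2·2 + 3·0 + 1·0 + 2·0 = 0
  col T3: 2·0 + 2·4 + 3·0 + 1·-2 + 2·-3 = 0
  col T4: 2·0 + 2·0 + 3·-2 + 1·0 + 2·3 = 0

y = (A:2, B:2, C:3, D:1, E:2)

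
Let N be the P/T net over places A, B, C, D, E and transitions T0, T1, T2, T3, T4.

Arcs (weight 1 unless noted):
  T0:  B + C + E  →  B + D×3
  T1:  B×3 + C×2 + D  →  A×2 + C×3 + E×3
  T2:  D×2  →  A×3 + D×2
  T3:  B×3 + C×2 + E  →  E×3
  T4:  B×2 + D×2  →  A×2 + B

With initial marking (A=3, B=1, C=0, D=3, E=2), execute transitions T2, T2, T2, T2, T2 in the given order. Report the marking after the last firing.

step 1: fire T2:  (A=3, B=1, C=0, D=3, E=2) → (A=6, B=1, C=0, D=3, E=2)
step 2: fire T2:  (A=6, B=1, C=0, D=3, E=2) → (A=9, B=1, C=0, D=3, E=2)
step 3: fire T2:  (A=9, B=1, C=0, D=3, E=2) → (A=12, B=1, C=0, D=3, E=2)
step 4: fire T2:  (A=12, B=1, C=0, D=3, E=2) → (A=15, B=1, C=0, D=3, E=2)
step 5: fire T2:  (A=15, B=1, C=0, D=3, E=2) → (A=18, B=1, C=0, D=3, E=2)

(A=18, B=1, C=0, D=3, E=2)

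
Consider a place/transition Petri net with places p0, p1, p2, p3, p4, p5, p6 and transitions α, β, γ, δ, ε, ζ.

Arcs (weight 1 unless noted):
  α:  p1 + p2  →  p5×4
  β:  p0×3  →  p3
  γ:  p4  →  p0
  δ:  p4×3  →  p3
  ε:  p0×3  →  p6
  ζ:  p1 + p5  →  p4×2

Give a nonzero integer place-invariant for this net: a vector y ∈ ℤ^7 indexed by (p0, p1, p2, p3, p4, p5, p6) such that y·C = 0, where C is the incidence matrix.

Incidence matrix C (rows=places, cols=transitions):
        α    β    γ    δ    ε    ζ
   p0   0   -3    1    0   -3    0
   p1  -1    0    0    0    0   -1
   p2  -1    0    0    0    0    0
   p3   0    1    0    1    0    0
   p4   0    0   -1   -3    0    2
   p5   4    0    0    0    0   -1
   p6   0    0    0    0    1    0

Candidate y = [0, 1, -5, 0, 0, -1, 0]; check y·C column-wise:
  col α: 1·-1 + -5·-1 + -1·4 = 0
  col β: 0·-3 + 1·0 + -5·0 + 0·1 + -1·0 = 0
  col γ: 0·1 + 1·0 + -5·0 + 0·-1 + -1·0 = 0
  col δ: 1·0 + -5·0 + 0·1 + 0·-3 + -1·0 = 0
  col ε: 0·-3 + 1·0 + -5·0 + -1·0 + 0·1 = 0
  col ζ: 1·-1 + -5·0 + 0·2 + -1·-1 = 0

y = (p0:0, p1:1, p2:-5, p3:0, p4:0, p5:-1, p6:0)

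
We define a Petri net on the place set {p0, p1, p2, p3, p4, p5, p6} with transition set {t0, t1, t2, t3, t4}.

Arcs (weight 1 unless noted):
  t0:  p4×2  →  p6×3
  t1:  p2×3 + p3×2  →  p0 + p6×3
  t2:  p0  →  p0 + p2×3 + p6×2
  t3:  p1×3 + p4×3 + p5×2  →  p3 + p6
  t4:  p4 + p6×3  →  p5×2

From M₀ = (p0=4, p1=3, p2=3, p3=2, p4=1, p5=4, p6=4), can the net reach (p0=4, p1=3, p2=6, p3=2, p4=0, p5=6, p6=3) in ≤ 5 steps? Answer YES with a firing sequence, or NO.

YES — reachable via ⟨t2, t4⟩ (2 firings)

step 1: fire t2:  (p0=4, p1=3, p2=3, p3=2, p4=1, p5=4, p6=4) → (p0=4, p1=3, p2=6, p3=2, p4=1, p5=4, p6=6)
step 2: fire t4:  (p0=4, p1=3, p2=6, p3=2, p4=1, p5=4, p6=6) → (p0=4, p1=3, p2=6, p3=2, p4=0, p5=6, p6=3)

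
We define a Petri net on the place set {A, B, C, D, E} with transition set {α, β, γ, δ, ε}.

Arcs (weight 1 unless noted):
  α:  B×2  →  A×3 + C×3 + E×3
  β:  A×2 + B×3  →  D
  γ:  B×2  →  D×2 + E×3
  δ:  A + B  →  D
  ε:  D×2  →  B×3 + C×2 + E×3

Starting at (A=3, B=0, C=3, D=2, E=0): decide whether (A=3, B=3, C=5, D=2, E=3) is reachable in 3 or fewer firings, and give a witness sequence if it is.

depth 0: 1 marking
depth 1: 2 markings reached so far
depth 2: 6 markings reached so far
depth 3: 10 markings reached so far
target is not among the 10 markings reachable within 3 steps

NO — not reachable within 3 firings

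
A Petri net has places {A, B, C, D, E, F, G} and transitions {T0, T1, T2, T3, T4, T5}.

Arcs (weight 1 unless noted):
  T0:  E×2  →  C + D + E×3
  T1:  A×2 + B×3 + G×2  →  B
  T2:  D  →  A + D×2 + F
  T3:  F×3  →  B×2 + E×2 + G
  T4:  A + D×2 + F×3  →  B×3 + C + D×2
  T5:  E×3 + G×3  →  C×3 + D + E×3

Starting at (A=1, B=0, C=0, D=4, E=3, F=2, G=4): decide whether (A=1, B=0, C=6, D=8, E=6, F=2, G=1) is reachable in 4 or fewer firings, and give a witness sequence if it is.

step 1: fire T0:  (A=1, B=0, C=0, D=4, E=3, F=2, G=4) → (A=1, B=0, C=1, D=5, E=4, F=2, G=4)
step 2: fire T0:  (A=1, B=0, C=1, D=5, E=4, F=2, G=4) → (A=1, B=0, C=2, D=6, E=5, F=2, G=4)
step 3: fire T0:  (A=1, B=0, C=2, D=6, E=5, F=2, G=4) → (A=1, B=0, C=3, D=7, E=6, F=2, G=4)
step 4: fire T5:  (A=1, B=0, C=3, D=7, E=6, F=2, G=4) → (A=1, B=0, C=6, D=8, E=6, F=2, G=1)

YES — reachable via ⟨T0, T0, T0, T5⟩ (4 firings)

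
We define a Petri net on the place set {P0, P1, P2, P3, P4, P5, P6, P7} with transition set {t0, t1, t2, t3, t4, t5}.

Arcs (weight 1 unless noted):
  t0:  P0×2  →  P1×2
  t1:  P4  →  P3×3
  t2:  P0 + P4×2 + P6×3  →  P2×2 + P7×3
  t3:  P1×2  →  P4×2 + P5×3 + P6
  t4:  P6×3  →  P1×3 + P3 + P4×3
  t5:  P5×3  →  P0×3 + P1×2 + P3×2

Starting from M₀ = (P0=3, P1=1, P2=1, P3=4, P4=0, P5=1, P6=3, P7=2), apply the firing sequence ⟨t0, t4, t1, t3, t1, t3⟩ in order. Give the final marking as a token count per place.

(P0=1, P1=2, P2=1, P3=11, P4=5, P5=7, P6=2, P7=2)

step 1: fire t0:  (P0=3, P1=1, P2=1, P3=4, P4=0, P5=1, P6=3, P7=2) → (P0=1, P1=3, P2=1, P3=4, P4=0, P5=1, P6=3, P7=2)
step 2: fire t4:  (P0=1, P1=3, P2=1, P3=4, P4=0, P5=1, P6=3, P7=2) → (P0=1, P1=6, P2=1, P3=5, P4=3, P5=1, P6=0, P7=2)
step 3: fire t1:  (P0=1, P1=6, P2=1, P3=5, P4=3, P5=1, P6=0, P7=2) → (P0=1, P1=6, P2=1, P3=8, P4=2, P5=1, P6=0, P7=2)
step 4: fire t3:  (P0=1, P1=6, P2=1, P3=8, P4=2, P5=1, P6=0, P7=2) → (P0=1, P1=4, P2=1, P3=8, P4=4, P5=4, P6=1, P7=2)
step 5: fire t1:  (P0=1, P1=4, P2=1, P3=8, P4=4, P5=4, P6=1, P7=2) → (P0=1, P1=4, P2=1, P3=11, P4=3, P5=4, P6=1, P7=2)
step 6: fire t3:  (P0=1, P1=4, P2=1, P3=11, P4=3, P5=4, P6=1, P7=2) → (P0=1, P1=2, P2=1, P3=11, P4=5, P5=7, P6=2, P7=2)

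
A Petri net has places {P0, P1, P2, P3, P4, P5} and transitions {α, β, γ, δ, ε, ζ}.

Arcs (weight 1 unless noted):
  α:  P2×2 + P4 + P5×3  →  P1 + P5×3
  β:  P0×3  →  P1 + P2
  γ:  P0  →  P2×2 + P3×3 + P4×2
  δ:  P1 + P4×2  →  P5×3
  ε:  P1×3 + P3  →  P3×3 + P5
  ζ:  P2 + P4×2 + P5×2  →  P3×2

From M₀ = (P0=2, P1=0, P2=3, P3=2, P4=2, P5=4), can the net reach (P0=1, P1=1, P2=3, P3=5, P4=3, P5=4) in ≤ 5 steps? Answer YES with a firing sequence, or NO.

step 1: fire α:  (P0=2, P1=0, P2=3, P3=2, P4=2, P5=4) → (P0=2, P1=1, P2=1, P3=2, P4=1, P5=4)
step 2: fire γ:  (P0=2, P1=1, P2=1, P3=2, P4=1, P5=4) → (P0=1, P1=1, P2=3, P3=5, P4=3, P5=4)

YES — reachable via ⟨α, γ⟩ (2 firings)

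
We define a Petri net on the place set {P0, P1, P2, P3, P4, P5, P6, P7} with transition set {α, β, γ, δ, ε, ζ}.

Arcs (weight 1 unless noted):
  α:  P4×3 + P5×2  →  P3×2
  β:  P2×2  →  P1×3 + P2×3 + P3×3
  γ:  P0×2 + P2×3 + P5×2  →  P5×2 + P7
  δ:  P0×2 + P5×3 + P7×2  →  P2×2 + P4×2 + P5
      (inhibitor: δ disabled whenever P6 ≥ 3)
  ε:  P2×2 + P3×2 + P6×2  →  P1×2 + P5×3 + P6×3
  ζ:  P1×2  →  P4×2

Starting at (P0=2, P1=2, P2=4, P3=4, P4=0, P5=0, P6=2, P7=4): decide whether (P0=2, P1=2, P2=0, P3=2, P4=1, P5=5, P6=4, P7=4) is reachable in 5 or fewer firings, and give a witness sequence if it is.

depth 0: 1 marking
depth 1: 4 markings reached so far
depth 2: 9 markings reached so far
depth 3: 18 markings reached so far
depth 4: 30 markings reached so far
depth 5: 48 markings reached so far
target is not among the 48 markings reachable within 5 steps

NO — not reachable within 5 firings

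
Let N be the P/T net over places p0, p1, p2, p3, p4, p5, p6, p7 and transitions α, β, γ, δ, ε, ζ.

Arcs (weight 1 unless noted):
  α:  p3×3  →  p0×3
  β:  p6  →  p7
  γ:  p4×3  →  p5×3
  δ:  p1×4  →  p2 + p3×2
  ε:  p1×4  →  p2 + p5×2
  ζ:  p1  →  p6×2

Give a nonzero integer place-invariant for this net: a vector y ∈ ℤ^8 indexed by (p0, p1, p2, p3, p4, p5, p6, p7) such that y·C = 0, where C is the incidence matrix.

y = (p0:1, p1:0, p2:-2, p3:1, p4:1, p5:1, p6:0, p7:0)

Incidence matrix C (rows=places, cols=transitions):
        α    β    γ    δ    ε    ζ
   p0   3    0    0    0    0    0
   p1   0    0    0   -4   -4   -1
   p2   0    0    0    1    1    0
   p3  -3    0    0    2    0    0
   p4   0    0   -3    0    0    0
   p5   0    0    3    0    2    0
   p6   0   -1    0    0    0    2
   p7   0    1    0    0    0    0

Candidate y = [1, 0, -2, 1, 1, 1, 0, 0]; check y·C column-wise:
  col α: 1·3 + -2·0 + 1·-3 + 1·0 + 1·0 = 0
  col β: 1·0 + -2·0 + 1·0 + 1·0 + 1·0 + 0·-1 + 0·1 = 0
  col γ: 1·0 + -2·0 + 1·0 + 1·-3 + 1·3 = 0
  col δ: 1·0 + 0·-4 + -2·1 + 1·2 + 1·0 + 1·0 = 0
  col ε: 1·0 + 0·-4 + -2·1 + 1·0 + 1·0 + 1·2 = 0
  col ζ: 1·0 + 0·-1 + -2·0 + 1·0 + 1·0 + 1·0 + 0·2 = 0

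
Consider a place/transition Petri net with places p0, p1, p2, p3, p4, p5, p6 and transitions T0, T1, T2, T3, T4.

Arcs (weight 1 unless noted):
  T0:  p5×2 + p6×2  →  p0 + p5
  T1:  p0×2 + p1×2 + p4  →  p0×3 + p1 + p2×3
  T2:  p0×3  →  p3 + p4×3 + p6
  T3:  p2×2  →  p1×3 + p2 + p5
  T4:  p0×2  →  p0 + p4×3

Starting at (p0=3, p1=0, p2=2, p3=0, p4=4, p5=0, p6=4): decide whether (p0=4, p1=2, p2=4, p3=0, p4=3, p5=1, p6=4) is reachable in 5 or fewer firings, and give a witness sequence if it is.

YES — reachable via ⟨T3, T1⟩ (2 firings)

step 1: fire T3:  (p0=3, p1=0, p2=2, p3=0, p4=4, p5=0, p6=4) → (p0=3, p1=3, p2=1, p3=0, p4=4, p5=1, p6=4)
step 2: fire T1:  (p0=3, p1=3, p2=1, p3=0, p4=4, p5=1, p6=4) → (p0=4, p1=2, p2=4, p3=0, p4=3, p5=1, p6=4)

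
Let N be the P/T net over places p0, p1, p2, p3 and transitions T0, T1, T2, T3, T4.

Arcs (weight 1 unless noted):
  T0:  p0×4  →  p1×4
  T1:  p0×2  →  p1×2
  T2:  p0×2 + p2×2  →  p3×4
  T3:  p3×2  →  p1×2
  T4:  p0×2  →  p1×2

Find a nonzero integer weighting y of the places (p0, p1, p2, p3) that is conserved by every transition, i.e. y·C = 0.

y = (p0:1, p1:1, p2:1, p3:1)

Incidence matrix C (rows=places, cols=transitions):
       T0   T1   T2   T3   T4
   p0  -4   -2   -2    0   -2
   p1   4    2    0    2    2
   p2   0    0   -2    0    0
   p3   0    0    4   -2    0

Candidate y = [1, 1, 1, 1]; check y·C column-wise:
  col T0: 1·-4 + 1·4 + 1·0 + 1·0 = 0
  col T1: 1·-2 + 1·2 + 1·0 + 1·0 = 0
  col T2: 1·-2 + 1·0 + 1·-2 + 1·4 = 0
  col T3: 1·0 + 1·2 + 1·0 + 1·-2 = 0
  col T4: 1·-2 + 1·2 + 1·0 + 1·0 = 0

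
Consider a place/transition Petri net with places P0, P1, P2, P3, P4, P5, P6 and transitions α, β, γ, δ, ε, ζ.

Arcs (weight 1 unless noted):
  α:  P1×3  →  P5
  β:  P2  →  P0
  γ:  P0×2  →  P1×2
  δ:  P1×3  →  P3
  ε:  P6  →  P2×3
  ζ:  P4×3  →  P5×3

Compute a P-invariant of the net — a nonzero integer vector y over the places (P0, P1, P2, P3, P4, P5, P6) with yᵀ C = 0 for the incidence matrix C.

y = (P0:1, P1:1, P2:1, P3:3, P4:3, P5:3, P6:3)

Incidence matrix C (rows=places, cols=transitions):
        α    β    γ    δ    ε    ζ
   P0   0    1   -2    0    0    0
   P1  -3    0    2   -3    0    0
   P2   0   -1    0    0    3    0
   P3   0    0    0    1    0    0
   P4   0    0    0    0    0   -3
   P5   1    0    0    0    0    3
   P6   0    0    0    0   -1    0

Candidate y = [1, 1, 1, 3, 3, 3, 3]; check y·C column-wise:
  col α: 1·0 + 1·-3 + 1·0 + 3·0 + 3·0 + 3·1 + 3·0 = 0
  col β: 1·1 + 1·0 + 1·-1 + 3·0 + 3·0 + 3·0 + 3·0 = 0
  col γ: 1·-2 + 1·2 + 1·0 + 3·0 + 3·0 + 3·0 + 3·0 = 0
  col δ: 1·0 + 1·-3 + 1·0 + 3·1 + 3·0 + 3·0 + 3·0 = 0
  col ε: 1·0 + 1·0 + 1·3 + 3·0 + 3·0 + 3·0 + 3·-1 = 0
  col ζ: 1·0 + 1·0 + 1·0 + 3·0 + 3·-3 + 3·3 + 3·0 = 0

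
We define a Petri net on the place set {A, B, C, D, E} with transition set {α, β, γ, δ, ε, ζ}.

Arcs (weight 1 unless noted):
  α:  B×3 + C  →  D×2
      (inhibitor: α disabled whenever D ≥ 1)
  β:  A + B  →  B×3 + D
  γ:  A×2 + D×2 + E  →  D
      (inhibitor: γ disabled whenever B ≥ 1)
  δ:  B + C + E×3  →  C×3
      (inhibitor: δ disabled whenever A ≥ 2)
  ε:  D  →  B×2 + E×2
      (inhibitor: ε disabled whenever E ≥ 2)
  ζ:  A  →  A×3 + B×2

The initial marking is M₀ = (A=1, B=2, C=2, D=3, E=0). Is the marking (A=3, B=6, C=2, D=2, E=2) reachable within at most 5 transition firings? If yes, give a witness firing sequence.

YES — reachable via ⟨ε, ζ⟩ (2 firings)

step 1: fire ε:  (A=1, B=2, C=2, D=3, E=0) → (A=1, B=4, C=2, D=2, E=2)
step 2: fire ζ:  (A=1, B=4, C=2, D=2, E=2) → (A=3, B=6, C=2, D=2, E=2)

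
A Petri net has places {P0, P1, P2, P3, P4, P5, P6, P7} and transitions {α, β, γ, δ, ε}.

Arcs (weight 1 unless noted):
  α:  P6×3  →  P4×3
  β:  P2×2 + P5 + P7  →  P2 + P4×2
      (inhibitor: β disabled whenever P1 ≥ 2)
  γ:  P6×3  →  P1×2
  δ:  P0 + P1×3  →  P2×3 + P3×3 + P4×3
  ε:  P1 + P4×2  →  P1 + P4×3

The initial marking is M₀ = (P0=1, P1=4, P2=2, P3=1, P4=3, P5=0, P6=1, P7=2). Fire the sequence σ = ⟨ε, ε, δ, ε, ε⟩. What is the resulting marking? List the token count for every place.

step 1: fire ε:  (P0=1, P1=4, P2=2, P3=1, P4=3, P5=0, P6=1, P7=2) → (P0=1, P1=4, P2=2, P3=1, P4=4, P5=0, P6=1, P7=2)
step 2: fire ε:  (P0=1, P1=4, P2=2, P3=1, P4=4, P5=0, P6=1, P7=2) → (P0=1, P1=4, P2=2, P3=1, P4=5, P5=0, P6=1, P7=2)
step 3: fire δ:  (P0=1, P1=4, P2=2, P3=1, P4=5, P5=0, P6=1, P7=2) → (P0=0, P1=1, P2=5, P3=4, P4=8, P5=0, P6=1, P7=2)
step 4: fire ε:  (P0=0, P1=1, P2=5, P3=4, P4=8, P5=0, P6=1, P7=2) → (P0=0, P1=1, P2=5, P3=4, P4=9, P5=0, P6=1, P7=2)
step 5: fire ε:  (P0=0, P1=1, P2=5, P3=4, P4=9, P5=0, P6=1, P7=2) → (P0=0, P1=1, P2=5, P3=4, P4=10, P5=0, P6=1, P7=2)

(P0=0, P1=1, P2=5, P3=4, P4=10, P5=0, P6=1, P7=2)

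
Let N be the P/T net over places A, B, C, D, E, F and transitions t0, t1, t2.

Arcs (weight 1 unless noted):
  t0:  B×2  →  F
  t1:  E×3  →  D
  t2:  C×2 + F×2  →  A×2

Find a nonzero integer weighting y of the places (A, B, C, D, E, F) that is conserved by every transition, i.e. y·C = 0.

Incidence matrix C (rows=places, cols=transitions):
       t0   t1   t2
    A   0    0    2
    B  -2    0    0
    C   0    0   -2
    D   0    1    0
    E   0   -3    0
    F   1    0   -2

Candidate y = [1, 0, 1, 0, 0, 0]; check y·C column-wise:
  col t0: 1·0 + 0·-2 + 1·0 + 0·1 = 0
  col t1: 1·0 + 1·0 + 0·1 + 0·-3 = 0
  col t2: 1·2 + 1·-2 + 0·-2 = 0

y = (A:1, B:0, C:1, D:0, E:0, F:0)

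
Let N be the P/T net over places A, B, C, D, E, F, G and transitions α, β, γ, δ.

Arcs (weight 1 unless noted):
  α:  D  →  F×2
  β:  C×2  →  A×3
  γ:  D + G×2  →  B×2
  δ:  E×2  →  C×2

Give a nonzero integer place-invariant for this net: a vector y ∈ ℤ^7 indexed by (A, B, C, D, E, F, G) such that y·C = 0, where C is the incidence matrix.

y = (A:2, B:0, C:3, D:0, E:3, F:0, G:0)

Incidence matrix C (rows=places, cols=transitions):
        α    β    γ    δ
    A   0    3    0    0
    B   0    0    2    0
    C   0   -2    0    2
    D  -1    0   -1    0
    E   0    0    0   -2
    F   2    0    0    0
    G   0    0   -2    0

Candidate y = [2, 0, 3, 0, 3, 0, 0]; check y·C column-wise:
  col α: 2·0 + 3·0 + 0·-1 + 3·0 + 0·2 = 0
  col β: 2·3 + 3·-2 + 3·0 = 0
  col γ: 2·0 + 0·2 + 3·0 + 0·-1 + 3·0 + 0·-2 = 0
  col δ: 2·0 + 3·2 + 3·-2 = 0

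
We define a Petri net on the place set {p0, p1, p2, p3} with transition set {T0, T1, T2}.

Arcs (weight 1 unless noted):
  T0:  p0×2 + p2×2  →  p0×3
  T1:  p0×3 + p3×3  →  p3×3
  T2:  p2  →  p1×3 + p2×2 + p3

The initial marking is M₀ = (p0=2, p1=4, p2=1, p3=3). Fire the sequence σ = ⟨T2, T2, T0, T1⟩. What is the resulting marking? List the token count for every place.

step 1: fire T2:  (p0=2, p1=4, p2=1, p3=3) → (p0=2, p1=7, p2=2, p3=4)
step 2: fire T2:  (p0=2, p1=7, p2=2, p3=4) → (p0=2, p1=10, p2=3, p3=5)
step 3: fire T0:  (p0=2, p1=10, p2=3, p3=5) → (p0=3, p1=10, p2=1, p3=5)
step 4: fire T1:  (p0=3, p1=10, p2=1, p3=5) → (p0=0, p1=10, p2=1, p3=5)

(p0=0, p1=10, p2=1, p3=5)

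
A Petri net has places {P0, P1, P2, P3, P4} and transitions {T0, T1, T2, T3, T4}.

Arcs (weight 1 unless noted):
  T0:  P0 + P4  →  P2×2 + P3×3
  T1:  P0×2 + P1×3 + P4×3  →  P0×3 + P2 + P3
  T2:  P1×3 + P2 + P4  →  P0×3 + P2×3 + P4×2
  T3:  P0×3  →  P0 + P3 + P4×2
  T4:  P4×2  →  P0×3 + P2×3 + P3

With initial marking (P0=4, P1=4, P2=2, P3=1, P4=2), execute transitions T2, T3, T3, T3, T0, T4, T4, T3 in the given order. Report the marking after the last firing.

step 1: fire T2:  (P0=4, P1=4, P2=2, P3=1, P4=2) → (P0=7, P1=1, P2=4, P3=1, P4=3)
step 2: fire T3:  (P0=7, P1=1, P2=4, P3=1, P4=3) → (P0=5, P1=1, P2=4, P3=2, P4=5)
step 3: fire T3:  (P0=5, P1=1, P2=4, P3=2, P4=5) → (P0=3, P1=1, P2=4, P3=3, P4=7)
step 4: fire T3:  (P0=3, P1=1, P2=4, P3=3, P4=7) → (P0=1, P1=1, P2=4, P3=4, P4=9)
step 5: fire T0:  (P0=1, P1=1, P2=4, P3=4, P4=9) → (P0=0, P1=1, P2=6, P3=7, P4=8)
step 6: fire T4:  (P0=0, P1=1, P2=6, P3=7, P4=8) → (P0=3, P1=1, P2=9, P3=8, P4=6)
step 7: fire T4:  (P0=3, P1=1, P2=9, P3=8, P4=6) → (P0=6, P1=1, P2=12, P3=9, P4=4)
step 8: fire T3:  (P0=6, P1=1, P2=12, P3=9, P4=4) → (P0=4, P1=1, P2=12, P3=10, P4=6)

(P0=4, P1=1, P2=12, P3=10, P4=6)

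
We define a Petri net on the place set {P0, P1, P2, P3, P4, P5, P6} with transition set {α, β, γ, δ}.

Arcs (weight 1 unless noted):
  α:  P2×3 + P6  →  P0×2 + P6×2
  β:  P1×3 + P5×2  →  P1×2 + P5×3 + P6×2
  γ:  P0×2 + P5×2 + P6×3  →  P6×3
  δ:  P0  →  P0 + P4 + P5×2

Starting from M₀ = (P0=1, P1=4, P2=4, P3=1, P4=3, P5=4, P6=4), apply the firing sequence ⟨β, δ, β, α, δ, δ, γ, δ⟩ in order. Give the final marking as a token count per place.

step 1: fire β:  (P0=1, P1=4, P2=4, P3=1, P4=3, P5=4, P6=4) → (P0=1, P1=3, P2=4, P3=1, P4=3, P5=5, P6=6)
step 2: fire δ:  (P0=1, P1=3, P2=4, P3=1, P4=3, P5=5, P6=6) → (P0=1, P1=3, P2=4, P3=1, P4=4, P5=7, P6=6)
step 3: fire β:  (P0=1, P1=3, P2=4, P3=1, P4=4, P5=7, P6=6) → (P0=1, P1=2, P2=4, P3=1, P4=4, P5=8, P6=8)
step 4: fire α:  (P0=1, P1=2, P2=4, P3=1, P4=4, P5=8, P6=8) → (P0=3, P1=2, P2=1, P3=1, P4=4, P5=8, P6=9)
step 5: fire δ:  (P0=3, P1=2, P2=1, P3=1, P4=4, P5=8, P6=9) → (P0=3, P1=2, P2=1, P3=1, P4=5, P5=10, P6=9)
step 6: fire δ:  (P0=3, P1=2, P2=1, P3=1, P4=5, P5=10, P6=9) → (P0=3, P1=2, P2=1, P3=1, P4=6, P5=12, P6=9)
step 7: fire γ:  (P0=3, P1=2, P2=1, P3=1, P4=6, P5=12, P6=9) → (P0=1, P1=2, P2=1, P3=1, P4=6, P5=10, P6=9)
step 8: fire δ:  (P0=1, P1=2, P2=1, P3=1, P4=6, P5=10, P6=9) → (P0=1, P1=2, P2=1, P3=1, P4=7, P5=12, P6=9)

(P0=1, P1=2, P2=1, P3=1, P4=7, P5=12, P6=9)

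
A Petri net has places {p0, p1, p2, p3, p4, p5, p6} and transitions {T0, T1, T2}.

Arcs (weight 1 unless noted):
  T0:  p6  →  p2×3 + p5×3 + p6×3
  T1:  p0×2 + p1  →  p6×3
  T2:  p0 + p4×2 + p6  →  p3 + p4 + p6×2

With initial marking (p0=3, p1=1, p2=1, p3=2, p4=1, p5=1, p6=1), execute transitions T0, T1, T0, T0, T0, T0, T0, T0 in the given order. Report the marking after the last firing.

step 1: fire T0:  (p0=3, p1=1, p2=1, p3=2, p4=1, p5=1, p6=1) → (p0=3, p1=1, p2=4, p3=2, p4=1, p5=4, p6=3)
step 2: fire T1:  (p0=3, p1=1, p2=4, p3=2, p4=1, p5=4, p6=3) → (p0=1, p1=0, p2=4, p3=2, p4=1, p5=4, p6=6)
step 3: fire T0:  (p0=1, p1=0, p2=4, p3=2, p4=1, p5=4, p6=6) → (p0=1, p1=0, p2=7, p3=2, p4=1, p5=7, p6=8)
step 4: fire T0:  (p0=1, p1=0, p2=7, p3=2, p4=1, p5=7, p6=8) → (p0=1, p1=0, p2=10, p3=2, p4=1, p5=10, p6=10)
step 5: fire T0:  (p0=1, p1=0, p2=10, p3=2, p4=1, p5=10, p6=10) → (p0=1, p1=0, p2=13, p3=2, p4=1, p5=13, p6=12)
step 6: fire T0:  (p0=1, p1=0, p2=13, p3=2, p4=1, p5=13, p6=12) → (p0=1, p1=0, p2=16, p3=2, p4=1, p5=16, p6=14)
step 7: fire T0:  (p0=1, p1=0, p2=16, p3=2, p4=1, p5=16, p6=14) → (p0=1, p1=0, p2=19, p3=2, p4=1, p5=19, p6=16)
step 8: fire T0:  (p0=1, p1=0, p2=19, p3=2, p4=1, p5=19, p6=16) → (p0=1, p1=0, p2=22, p3=2, p4=1, p5=22, p6=18)

(p0=1, p1=0, p2=22, p3=2, p4=1, p5=22, p6=18)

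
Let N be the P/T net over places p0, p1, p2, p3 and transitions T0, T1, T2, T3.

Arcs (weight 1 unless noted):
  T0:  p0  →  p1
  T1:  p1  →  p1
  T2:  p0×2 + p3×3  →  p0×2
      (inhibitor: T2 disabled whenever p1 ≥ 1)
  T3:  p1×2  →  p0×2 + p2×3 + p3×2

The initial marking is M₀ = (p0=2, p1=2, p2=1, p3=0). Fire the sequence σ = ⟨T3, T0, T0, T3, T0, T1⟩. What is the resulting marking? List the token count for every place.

step 1: fire T3:  (p0=2, p1=2, p2=1, p3=0) → (p0=4, p1=0, p2=4, p3=2)
step 2: fire T0:  (p0=4, p1=0, p2=4, p3=2) → (p0=3, p1=1, p2=4, p3=2)
step 3: fire T0:  (p0=3, p1=1, p2=4, p3=2) → (p0=2, p1=2, p2=4, p3=2)
step 4: fire T3:  (p0=2, p1=2, p2=4, p3=2) → (p0=4, p1=0, p2=7, p3=4)
step 5: fire T0:  (p0=4, p1=0, p2=7, p3=4) → (p0=3, p1=1, p2=7, p3=4)
step 6: fire T1:  (p0=3, p1=1, p2=7, p3=4) → (p0=3, p1=1, p2=7, p3=4)

(p0=3, p1=1, p2=7, p3=4)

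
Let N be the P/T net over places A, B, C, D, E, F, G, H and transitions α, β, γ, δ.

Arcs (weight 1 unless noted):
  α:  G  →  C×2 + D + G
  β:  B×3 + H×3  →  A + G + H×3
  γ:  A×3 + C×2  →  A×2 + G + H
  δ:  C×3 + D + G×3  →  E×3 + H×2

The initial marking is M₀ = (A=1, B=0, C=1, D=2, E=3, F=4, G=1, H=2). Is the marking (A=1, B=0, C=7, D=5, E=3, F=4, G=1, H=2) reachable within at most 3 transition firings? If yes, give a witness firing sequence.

step 1: fire α:  (A=1, B=0, C=1, D=2, E=3, F=4, G=1, H=2) → (A=1, B=0, C=3, D=3, E=3, F=4, G=1, H=2)
step 2: fire α:  (A=1, B=0, C=3, D=3, E=3, F=4, G=1, H=2) → (A=1, B=0, C=5, D=4, E=3, F=4, G=1, H=2)
step 3: fire α:  (A=1, B=0, C=5, D=4, E=3, F=4, G=1, H=2) → (A=1, B=0, C=7, D=5, E=3, F=4, G=1, H=2)

YES — reachable via ⟨α, α, α⟩ (3 firings)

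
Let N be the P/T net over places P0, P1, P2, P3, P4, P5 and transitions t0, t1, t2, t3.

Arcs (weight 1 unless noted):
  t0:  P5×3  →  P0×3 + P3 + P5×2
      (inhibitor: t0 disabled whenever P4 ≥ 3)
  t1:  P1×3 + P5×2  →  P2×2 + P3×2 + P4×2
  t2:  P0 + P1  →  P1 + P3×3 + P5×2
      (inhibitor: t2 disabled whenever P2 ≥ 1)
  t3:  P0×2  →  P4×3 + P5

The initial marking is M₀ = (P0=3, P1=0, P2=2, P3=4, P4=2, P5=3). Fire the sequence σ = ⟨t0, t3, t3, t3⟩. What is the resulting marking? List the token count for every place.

(P0=0, P1=0, P2=2, P3=5, P4=11, P5=5)

step 1: fire t0:  (P0=3, P1=0, P2=2, P3=4, P4=2, P5=3) → (P0=6, P1=0, P2=2, P3=5, P4=2, P5=2)
step 2: fire t3:  (P0=6, P1=0, P2=2, P3=5, P4=2, P5=2) → (P0=4, P1=0, P2=2, P3=5, P4=5, P5=3)
step 3: fire t3:  (P0=4, P1=0, P2=2, P3=5, P4=5, P5=3) → (P0=2, P1=0, P2=2, P3=5, P4=8, P5=4)
step 4: fire t3:  (P0=2, P1=0, P2=2, P3=5, P4=8, P5=4) → (P0=0, P1=0, P2=2, P3=5, P4=11, P5=5)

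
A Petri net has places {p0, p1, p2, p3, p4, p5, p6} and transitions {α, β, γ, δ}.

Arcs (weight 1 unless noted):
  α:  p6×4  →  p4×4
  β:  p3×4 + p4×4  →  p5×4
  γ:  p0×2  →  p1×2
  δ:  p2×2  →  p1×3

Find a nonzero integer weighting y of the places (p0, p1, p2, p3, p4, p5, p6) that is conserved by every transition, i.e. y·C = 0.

Incidence matrix C (rows=places, cols=transitions):
        α    β    γ    δ
   p0   0    0   -2    0
   p1   0    0    2    3
   p2   0    0    0   -2
   p3   0   -4    0    0
   p4   4   -4    0    0
   p5   0    4    0    0
   p6  -4    0    0    0

Candidate y = [2, 2, 3, 0, 0, 0, 0]; check y·C column-wise:
  col α: 2·0 + 2·0 + 3·0 + 0·4 + 0·-4 = 0
  col β: 2·0 + 2·0 + 3·0 + 0·-4 + 0·-4 + 0·4 = 0
  col γ: 2·-2 + 2·2 + 3·0 = 0
  col δ: 2·0 + 2·3 + 3·-2 = 0

y = (p0:2, p1:2, p2:3, p3:0, p4:0, p5:0, p6:0)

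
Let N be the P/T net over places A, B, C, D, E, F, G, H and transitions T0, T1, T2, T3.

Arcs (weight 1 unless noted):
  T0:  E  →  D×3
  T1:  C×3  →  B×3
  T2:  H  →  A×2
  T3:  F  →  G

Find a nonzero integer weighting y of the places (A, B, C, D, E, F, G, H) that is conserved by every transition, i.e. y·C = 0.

y = (A:0, B:1, C:1, D:0, E:0, F:0, G:0, H:0)

Incidence matrix C (rows=places, cols=transitions):
       T0   T1   T2   T3
    A   0    0    2    0
    B   0    3    0    0
    C   0   -3    0    0
    D   3    0    0    0
    E  -1    0    0    0
    F   0    0    0   -1
    G   0    0    0    1
    H   0    0   -1    0

Candidate y = [0, 1, 1, 0, 0, 0, 0, 0]; check y·C column-wise:
  col T0: 1·0 + 1·0 + 0·3 + 0·-1 = 0
  col T1: 1·3 + 1·-3 = 0
  col T2: 0·2 + 1·0 + 1·0 + 0·-1 = 0
  col T3: 1·0 + 1·0 + 0·-1 + 0·1 = 0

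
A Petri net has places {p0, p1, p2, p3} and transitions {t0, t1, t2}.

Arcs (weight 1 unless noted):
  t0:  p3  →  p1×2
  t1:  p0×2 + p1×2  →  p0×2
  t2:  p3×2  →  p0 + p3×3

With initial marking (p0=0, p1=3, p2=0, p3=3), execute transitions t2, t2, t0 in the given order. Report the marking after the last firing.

step 1: fire t2:  (p0=0, p1=3, p2=0, p3=3) → (p0=1, p1=3, p2=0, p3=4)
step 2: fire t2:  (p0=1, p1=3, p2=0, p3=4) → (p0=2, p1=3, p2=0, p3=5)
step 3: fire t0:  (p0=2, p1=3, p2=0, p3=5) → (p0=2, p1=5, p2=0, p3=4)

(p0=2, p1=5, p2=0, p3=4)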